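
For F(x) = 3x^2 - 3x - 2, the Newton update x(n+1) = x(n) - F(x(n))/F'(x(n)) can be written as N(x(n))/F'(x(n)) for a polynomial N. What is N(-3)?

F'(x) = 6x - 3.
N(x) = x·F'(x) - F(x) = x·(6x - 3) - (3x^2 - 3x - 2) = 3x^2 + 2.
N(-3) = 29.

29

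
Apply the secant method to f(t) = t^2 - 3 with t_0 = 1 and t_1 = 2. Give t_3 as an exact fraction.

f(1) = -2, f(2) = 1. t_2 = 2 - 1·(2 - 1)/(1 - (-2)) = 5/3.
f(2) = 1, f(5/3) = -2/9. t_3 = (5/3) - (-2/9)·((5/3) - 2)/((-2/9) - 1) = 19/11.

19/11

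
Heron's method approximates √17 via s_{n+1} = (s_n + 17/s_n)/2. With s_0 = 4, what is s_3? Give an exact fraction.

9478657/2298912

s_1 = (4 + 17/4)/2 = 33/8.
s_2 = (33/8 + 17/(33/8))/2 = 2177/528.
s_3 = (2177/528 + 17/(2177/528))/2 = 9478657/2298912.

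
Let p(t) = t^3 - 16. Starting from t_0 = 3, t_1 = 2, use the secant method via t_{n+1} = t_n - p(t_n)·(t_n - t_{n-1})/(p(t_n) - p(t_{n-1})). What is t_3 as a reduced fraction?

p(3) = 11, p(2) = -8. t_2 = 2 - (-8)·(2 - 3)/((-8) - 11) = 46/19.
p(2) = -8, p(46/19) = -12408/6859. t_3 = (46/19) - (-12408/6859)·((46/19) - 2)/((-12408/6859) - (-8)) = 3376/1327.

3376/1327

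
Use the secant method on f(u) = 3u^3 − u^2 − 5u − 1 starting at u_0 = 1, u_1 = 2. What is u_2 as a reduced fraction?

f(1) = −4, f(2) = 9. u_2 = 2 − 9·(2 − 1)/(9 − (−4)) = 17/13.

17/13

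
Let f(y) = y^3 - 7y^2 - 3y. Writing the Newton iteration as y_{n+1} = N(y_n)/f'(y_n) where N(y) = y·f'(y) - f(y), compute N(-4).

-240

f'(y) = 3y^2 - 14y - 3.
N(y) = y·f'(y) - f(y) = y·(3y^2 - 14y - 3) - (y^3 - 7y^2 - 3y) = 2y^3 - 7y^2.
N(-4) = -240.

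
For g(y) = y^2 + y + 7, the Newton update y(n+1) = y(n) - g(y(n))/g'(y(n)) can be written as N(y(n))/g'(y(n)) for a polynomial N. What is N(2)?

g'(y) = 2y + 1.
N(y) = y·g'(y) - g(y) = y·(2y + 1) - (y^2 + y + 7) = y^2 - 7.
N(2) = -3.

-3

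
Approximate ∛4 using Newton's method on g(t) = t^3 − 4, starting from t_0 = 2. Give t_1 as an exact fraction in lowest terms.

g'(t) = 3t^2.
g(2) = 4, g'(2) = 12, so t_1 = 2 − 4/12 = 5/3.

5/3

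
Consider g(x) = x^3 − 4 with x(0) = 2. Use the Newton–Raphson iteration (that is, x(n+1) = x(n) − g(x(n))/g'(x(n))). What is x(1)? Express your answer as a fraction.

g'(x) = 3x^2.
g(2) = 4, g'(2) = 12, so x(1) = 2 − 4/12 = 5/3.

5/3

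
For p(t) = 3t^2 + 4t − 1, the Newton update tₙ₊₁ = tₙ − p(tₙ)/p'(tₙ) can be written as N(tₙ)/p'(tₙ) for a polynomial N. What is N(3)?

28

p'(t) = 6t + 4.
N(t) = t·p'(t) − p(t) = t·(6t + 4) − (3t^2 + 4t − 1) = 3t^2 + 1.
N(3) = 28.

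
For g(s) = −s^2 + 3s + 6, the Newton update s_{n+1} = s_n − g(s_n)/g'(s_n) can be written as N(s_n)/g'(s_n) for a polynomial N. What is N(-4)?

g'(s) = −2s + 3.
N(s) = s·g'(s) − g(s) = s·(−2s + 3) − (−s^2 + 3s + 6) = −s^2 − 6.
N(-4) = −22.

−22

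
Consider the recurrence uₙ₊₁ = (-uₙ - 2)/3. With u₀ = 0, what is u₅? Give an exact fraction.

u₁ = (-0 - 2)/3 = -2/3.
u₂ = (-(-2/3) - 2)/3 = -4/9.
u₃ = (-(-4/9) - 2)/3 = -14/27.
u₄ = (-(-14/27) - 2)/3 = -40/81.
u₅ = (-(-40/81) - 2)/3 = -122/243.

-122/243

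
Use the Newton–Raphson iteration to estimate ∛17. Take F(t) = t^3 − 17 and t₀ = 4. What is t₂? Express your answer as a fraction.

3988657/1513800

F'(t) = 3t^2.
F(4) = 47, F'(4) = 48, so t₁ = 4 − 47/48 = 145/48.
F(145/48) = 1168561/110592, F'(145/48) = 21025/768, so t₂ = (145/48) − (1168561/110592)/(21025/768) = 3988657/1513800.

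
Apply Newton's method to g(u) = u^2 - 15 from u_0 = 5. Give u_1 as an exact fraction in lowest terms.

g'(u) = 2u.
g(5) = 10, g'(5) = 10, so u_1 = 5 - 10/10 = 4.

4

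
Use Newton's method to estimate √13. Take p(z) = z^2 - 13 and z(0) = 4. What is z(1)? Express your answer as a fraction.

29/8

p'(z) = 2z.
p(4) = 3, p'(4) = 8, so z(1) = 4 - 3/8 = 29/8.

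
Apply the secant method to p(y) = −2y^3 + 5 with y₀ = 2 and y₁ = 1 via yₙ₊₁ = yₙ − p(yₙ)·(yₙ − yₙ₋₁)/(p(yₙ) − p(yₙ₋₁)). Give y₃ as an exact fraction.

p(2) = −11, p(1) = 3. y₂ = 1 − 3·(1 − 2)/(3 − (−11)) = 17/14.
p(1) = 3, p(17/14) = 1947/1372. y₃ = (17/14) − (1947/1372)·((17/14) − 1)/((1947/1372) − 3) = 339/241.

339/241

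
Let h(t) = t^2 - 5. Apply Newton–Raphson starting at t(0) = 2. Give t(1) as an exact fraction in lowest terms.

h'(t) = 2t.
h(2) = -1, h'(2) = 4, so t(1) = 2 - (-1)/4 = 9/4.

9/4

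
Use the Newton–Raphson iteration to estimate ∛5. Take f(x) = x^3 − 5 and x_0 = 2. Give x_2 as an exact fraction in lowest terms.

503/294

f'(x) = 3x^2.
f(2) = 3, f'(2) = 12, so x_1 = 2 − 3/12 = 7/4.
f(7/4) = 23/64, f'(7/4) = 147/16, so x_2 = (7/4) − (23/64)/(147/16) = 503/294.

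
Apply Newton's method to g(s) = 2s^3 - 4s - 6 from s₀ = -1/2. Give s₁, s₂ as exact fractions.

g'(s) = 6s^2 - 4.
g(-1/2) = -17/4, g'(-1/2) = -5/2, so s₁ = (-1/2) - (-17/4)/(-5/2) = -11/5.
g(-11/5) = -2312/125, g'(-11/5) = 626/25, so s₂ = (-11/5) - (-2312/125)/(626/25) = -2287/1565.

s₁ = -11/5, s₂ = -2287/1565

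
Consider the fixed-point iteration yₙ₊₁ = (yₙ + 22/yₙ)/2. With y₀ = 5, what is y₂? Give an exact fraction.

4409/940

y₁ = (5 + 22/5)/2 = 47/10.
y₂ = (47/10 + 22/(47/10))/2 = 4409/940.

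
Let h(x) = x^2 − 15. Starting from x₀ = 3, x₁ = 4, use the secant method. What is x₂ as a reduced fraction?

h(3) = −6, h(4) = 1. x₂ = 4 − 1·(4 − 3)/(1 − (−6)) = 27/7.

27/7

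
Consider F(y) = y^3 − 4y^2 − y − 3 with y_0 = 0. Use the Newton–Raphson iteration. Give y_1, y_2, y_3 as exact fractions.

F'(y) = 3y^2 − 8y − 1.
F(0) = −3, F'(0) = −1, so y_1 = 0 − (−3)/(−1) = −3.
F(−3) = −63, F'(−3) = 50, so y_2 = (−3) − (−63)/50 = −87/50.
F(−87/50) = −2329803/125000, F'(−87/50) = 55007/2500, so y_3 = (−87/50) − (−2329803/125000)/(55007/2500) = −1227903/1375175.

y_1 = −3, y_2 = −87/50, y_3 = −1227903/1375175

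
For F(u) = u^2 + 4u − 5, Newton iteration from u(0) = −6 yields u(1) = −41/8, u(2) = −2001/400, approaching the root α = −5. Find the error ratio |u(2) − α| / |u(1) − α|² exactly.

u(1) − α = −41/8 − (−5) = −41/8 + 5 = −1/8, so |u(1) − α| = 1/8.
u(2) − α = −2001/400 − (−5) = −2001/400 + 5 = −1/400, so |u(2) − α| = 1/400.
|u(1) − α|² = 1/64.
Ratio = (1/400) / (1/64) = 4/25.

4/25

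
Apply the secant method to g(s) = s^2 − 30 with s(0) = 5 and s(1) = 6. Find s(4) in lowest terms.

2766/505

g(5) = −5, g(6) = 6. s(2) = 6 − 6·(6 − 5)/(6 − (−5)) = 60/11.
g(6) = 6, g(60/11) = −30/121. s(3) = (60/11) − (−30/121)·((60/11) − 6)/((−30/121) − 6) = 115/21.
g(60/11) = −30/121, g(115/21) = −5/441. s(4) = (115/21) − (−5/441)·((115/21) − (60/11))/((−5/441) − (−30/121)) = 2766/505.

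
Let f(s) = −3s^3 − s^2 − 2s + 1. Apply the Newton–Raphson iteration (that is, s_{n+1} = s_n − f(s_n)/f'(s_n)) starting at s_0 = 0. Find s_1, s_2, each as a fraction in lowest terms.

f'(s) = −9s^2 − 2s − 2.
f(0) = 1, f'(0) = −2, so s_1 = 0 − 1/(−2) = 1/2.
f(1/2) = −5/8, f'(1/2) = −21/4, so s_2 = (1/2) − (−5/8)/(−21/4) = 8/21.

s_1 = 1/2, s_2 = 8/21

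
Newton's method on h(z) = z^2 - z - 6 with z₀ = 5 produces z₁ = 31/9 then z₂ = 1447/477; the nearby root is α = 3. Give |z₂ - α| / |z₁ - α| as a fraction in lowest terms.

4/53

z₁ - α = 31/9 - 3 = 4/9, so |z₁ - α| = 4/9.
z₂ - α = 1447/477 - 3 = 16/477, so |z₂ - α| = 16/477.
Ratio = (16/477) / (4/9) = 4/53.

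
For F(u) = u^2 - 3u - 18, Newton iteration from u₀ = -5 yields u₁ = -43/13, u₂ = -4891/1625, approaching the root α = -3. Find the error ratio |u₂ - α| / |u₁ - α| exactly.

4/125

u₁ - α = -43/13 - (-3) = -43/13 + 3 = -4/13, so |u₁ - α| = 4/13.
u₂ - α = -4891/1625 - (-3) = -4891/1625 + 3 = -16/1625, so |u₂ - α| = 16/1625.
Ratio = (16/1625) / (4/13) = 4/125.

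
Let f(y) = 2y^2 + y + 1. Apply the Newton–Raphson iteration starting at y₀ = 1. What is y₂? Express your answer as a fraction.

f'(y) = 4y + 1.
f(1) = 4, f'(1) = 5, so y₁ = 1 − 4/5 = 1/5.
f(1/5) = 32/25, f'(1/5) = 9/5, so y₂ = (1/5) − (32/25)/(9/5) = −23/45.

−23/45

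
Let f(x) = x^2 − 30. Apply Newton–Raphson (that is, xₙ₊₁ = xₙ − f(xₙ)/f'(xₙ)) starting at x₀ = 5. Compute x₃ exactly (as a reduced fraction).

116161/21208

f'(x) = 2x.
f(5) = −5, f'(5) = 10, so x₁ = 5 − (−5)/10 = 11/2.
f(11/2) = 1/4, f'(11/2) = 11, so x₂ = (11/2) − (1/4)/11 = 241/44.
f(241/44) = 1/1936, f'(241/44) = 241/22, so x₃ = (241/44) − (1/1936)/(241/22) = 116161/21208.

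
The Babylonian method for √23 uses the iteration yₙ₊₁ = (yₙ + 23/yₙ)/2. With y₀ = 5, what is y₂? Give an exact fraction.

y₁ = (5 + 23/5)/2 = 24/5.
y₂ = (24/5 + 23/(24/5))/2 = 1151/240.

1151/240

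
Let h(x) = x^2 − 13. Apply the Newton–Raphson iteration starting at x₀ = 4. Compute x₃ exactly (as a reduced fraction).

h'(x) = 2x.
h(4) = 3, h'(4) = 8, so x₁ = 4 − 3/8 = 29/8.
h(29/8) = 9/64, h'(29/8) = 29/4, so x₂ = (29/8) − (9/64)/(29/4) = 1673/464.
h(1673/464) = 81/215296, h'(1673/464) = 1673/232, so x₃ = (1673/464) − (81/215296)/(1673/232) = 5597777/1552544.

5597777/1552544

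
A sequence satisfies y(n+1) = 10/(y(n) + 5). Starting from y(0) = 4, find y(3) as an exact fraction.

110/73

y(1) = 10/(4 + 5) = 10/9.
y(2) = 10/(10/9 + 5) = 18/11.
y(3) = 10/(18/11 + 5) = 110/73.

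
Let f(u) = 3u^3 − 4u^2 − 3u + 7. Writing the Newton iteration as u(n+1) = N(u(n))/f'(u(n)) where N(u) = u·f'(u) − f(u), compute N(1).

f'(u) = 9u^2 − 8u − 3.
N(u) = u·f'(u) − f(u) = u·(9u^2 − 8u − 3) − (3u^3 − 4u^2 − 3u + 7) = 6u^3 − 4u^2 − 7.
N(1) = −5.

−5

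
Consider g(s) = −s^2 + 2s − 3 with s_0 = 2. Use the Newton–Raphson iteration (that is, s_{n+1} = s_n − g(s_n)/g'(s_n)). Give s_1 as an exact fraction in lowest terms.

g'(s) = −2s + 2.
g(2) = −3, g'(2) = −2, so s_1 = 2 − (−3)/(−2) = 1/2.

1/2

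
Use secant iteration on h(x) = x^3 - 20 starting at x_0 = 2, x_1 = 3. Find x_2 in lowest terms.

50/19

h(2) = -12, h(3) = 7. x_2 = 3 - 7·(3 - 2)/(7 - (-12)) = 50/19.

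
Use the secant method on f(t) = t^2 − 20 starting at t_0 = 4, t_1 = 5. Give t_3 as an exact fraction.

f(4) = −4, f(5) = 5. t_2 = 5 − 5·(5 − 4)/(5 − (−4)) = 40/9.
f(5) = 5, f(40/9) = −20/81. t_3 = (40/9) − (−20/81)·((40/9) − 5)/((−20/81) − 5) = 76/17.

76/17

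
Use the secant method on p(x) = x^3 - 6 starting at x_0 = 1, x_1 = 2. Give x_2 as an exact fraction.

p(1) = -5, p(2) = 2. x_2 = 2 - 2·(2 - 1)/(2 - (-5)) = 12/7.

12/7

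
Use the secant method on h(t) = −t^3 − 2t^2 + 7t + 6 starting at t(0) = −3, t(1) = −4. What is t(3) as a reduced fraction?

−852/245

h(−3) = −6, h(−4) = 10. t(2) = (−4) − 10·((−4) − (−3))/(10 − (−6)) = −27/8.
h(−4) = 10, h(−27/8) = −1005/512. t(3) = (−27/8) − (−1005/512)·((−27/8) − (−4))/((−1005/512) − 10) = −852/245.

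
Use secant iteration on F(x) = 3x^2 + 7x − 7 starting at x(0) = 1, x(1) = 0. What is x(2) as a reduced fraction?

7/10

F(1) = 3, F(0) = −7. x(2) = 0 − (−7)·(0 − 1)/((−7) − 3) = 7/10.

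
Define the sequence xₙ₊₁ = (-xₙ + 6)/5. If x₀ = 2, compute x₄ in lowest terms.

626/625

x₁ = (-2 + 6)/5 = 4/5.
x₂ = (-(4/5) + 6)/5 = 26/25.
x₃ = (-(26/25) + 6)/5 = 124/125.
x₄ = (-(124/125) + 6)/5 = 626/625.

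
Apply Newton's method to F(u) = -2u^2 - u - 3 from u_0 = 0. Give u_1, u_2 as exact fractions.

F'(u) = -4u - 1.
F(0) = -3, F'(0) = -1, so u_1 = 0 - (-3)/(-1) = -3.
F(-3) = -18, F'(-3) = 11, so u_2 = (-3) - (-18)/11 = -15/11.

u_1 = -3, u_2 = -15/11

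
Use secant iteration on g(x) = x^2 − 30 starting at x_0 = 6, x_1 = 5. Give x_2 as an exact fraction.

60/11

g(6) = 6, g(5) = −5. x_2 = 5 − (−5)·(5 − 6)/((−5) − 6) = 60/11.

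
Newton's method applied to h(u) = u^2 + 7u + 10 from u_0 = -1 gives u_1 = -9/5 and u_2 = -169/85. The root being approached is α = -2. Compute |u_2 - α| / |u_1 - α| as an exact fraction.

u_1 - α = -9/5 - (-2) = -9/5 + 2 = 1/5, so |u_1 - α| = 1/5.
u_2 - α = -169/85 - (-2) = -169/85 + 2 = 1/85, so |u_2 - α| = 1/85.
Ratio = (1/85) / (1/5) = 1/17.

1/17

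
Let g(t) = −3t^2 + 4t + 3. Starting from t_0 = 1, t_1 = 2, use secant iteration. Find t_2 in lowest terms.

g(1) = 4, g(2) = −1. t_2 = 2 − (−1)·(2 − 1)/((−1) − 4) = 9/5.

9/5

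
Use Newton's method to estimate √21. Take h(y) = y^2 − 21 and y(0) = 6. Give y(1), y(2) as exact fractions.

h'(y) = 2y.
h(6) = 15, h'(6) = 12, so y(1) = 6 − 15/12 = 19/4.
h(19/4) = 25/16, h'(19/4) = 19/2, so y(2) = (19/4) − (25/16)/(19/2) = 697/152.

y(1) = 19/4, y(2) = 697/152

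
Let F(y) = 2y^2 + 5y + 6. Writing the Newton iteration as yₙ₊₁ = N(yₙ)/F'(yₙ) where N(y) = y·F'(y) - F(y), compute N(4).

26

F'(y) = 4y + 5.
N(y) = y·F'(y) - F(y) = y·(4y + 5) - (2y^2 + 5y + 6) = 2y^2 - 6.
N(4) = 26.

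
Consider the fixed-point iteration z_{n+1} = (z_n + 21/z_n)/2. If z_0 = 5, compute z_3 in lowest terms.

z_1 = (5 + 21/5)/2 = 23/5.
z_2 = (23/5 + 21/(23/5))/2 = 527/115.
z_3 = (527/115 + 21/(527/115))/2 = 277727/60605.

277727/60605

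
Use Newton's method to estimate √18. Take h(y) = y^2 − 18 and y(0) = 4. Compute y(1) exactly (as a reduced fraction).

h'(y) = 2y.
h(4) = −2, h'(4) = 8, so y(1) = 4 − (−2)/8 = 17/4.

17/4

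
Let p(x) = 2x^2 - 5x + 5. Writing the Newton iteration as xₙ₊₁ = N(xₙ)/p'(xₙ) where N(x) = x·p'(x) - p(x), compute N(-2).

3

p'(x) = 4x - 5.
N(x) = x·p'(x) - p(x) = x·(4x - 5) - (2x^2 - 5x + 5) = 2x^2 - 5.
N(-2) = 3.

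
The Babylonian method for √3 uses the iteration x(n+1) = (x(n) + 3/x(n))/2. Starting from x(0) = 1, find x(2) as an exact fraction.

x(1) = (1 + 3/1)/2 = 2.
x(2) = (2 + 3/2)/2 = 7/4.

7/4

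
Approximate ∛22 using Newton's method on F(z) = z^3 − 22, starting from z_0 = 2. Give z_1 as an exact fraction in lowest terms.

F'(z) = 3z^2.
F(2) = −14, F'(2) = 12, so z_1 = 2 − (−14)/12 = 19/6.

19/6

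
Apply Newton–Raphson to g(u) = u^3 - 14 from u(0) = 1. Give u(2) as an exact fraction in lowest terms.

4285/1152

g'(u) = 3u^2.
g(1) = -13, g'(1) = 3, so u(1) = 1 - (-13)/3 = 16/3.
g(16/3) = 3718/27, g'(16/3) = 256/3, so u(2) = (16/3) - (3718/27)/(256/3) = 4285/1152.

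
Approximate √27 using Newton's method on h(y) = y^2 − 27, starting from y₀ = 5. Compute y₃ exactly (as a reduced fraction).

h'(y) = 2y.
h(5) = −2, h'(5) = 10, so y₁ = 5 − (−2)/10 = 26/5.
h(26/5) = 1/25, h'(26/5) = 52/5, so y₂ = (26/5) − (1/25)/(52/5) = 1351/260.
h(1351/260) = 1/67600, h'(1351/260) = 1351/130, so y₃ = (1351/260) − (1/67600)/(1351/130) = 3650401/702520.

3650401/702520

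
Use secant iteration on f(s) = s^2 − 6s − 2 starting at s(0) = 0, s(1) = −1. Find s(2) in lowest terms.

f(0) = −2, f(−1) = 5. s(2) = (−1) − 5·((−1) − 0)/(5 − (−2)) = −2/7.

−2/7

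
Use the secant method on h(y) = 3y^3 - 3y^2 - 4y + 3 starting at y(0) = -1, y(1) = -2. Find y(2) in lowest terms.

-27/26

h(-1) = 1, h(-2) = -25. y(2) = (-2) - (-25)·((-2) - (-1))/((-25) - 1) = -27/26.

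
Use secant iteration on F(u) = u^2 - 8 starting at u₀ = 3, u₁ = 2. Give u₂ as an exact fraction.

14/5

F(3) = 1, F(2) = -4. u₂ = 2 - (-4)·(2 - 3)/((-4) - 1) = 14/5.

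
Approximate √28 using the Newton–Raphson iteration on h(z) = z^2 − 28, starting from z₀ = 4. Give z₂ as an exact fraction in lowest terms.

233/44

h'(z) = 2z.
h(4) = −12, h'(4) = 8, so z₁ = 4 − (−12)/8 = 11/2.
h(11/2) = 9/4, h'(11/2) = 11, so z₂ = (11/2) − (9/4)/11 = 233/44.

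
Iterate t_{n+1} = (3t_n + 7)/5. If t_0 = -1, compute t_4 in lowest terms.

1823/625

t_1 = (3·(-1) + 7)/5 = 4/5.
t_2 = (3·(4/5) + 7)/5 = 47/25.
t_3 = (3·(47/25) + 7)/5 = 316/125.
t_4 = (3·(316/125) + 7)/5 = 1823/625.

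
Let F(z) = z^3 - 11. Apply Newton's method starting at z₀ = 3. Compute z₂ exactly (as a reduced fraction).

765763/342225

F'(z) = 3z^2.
F(3) = 16, F'(3) = 27, so z₁ = 3 - 16/27 = 65/27.
F(65/27) = 58112/19683, F'(65/27) = 4225/243, so z₂ = (65/27) - (58112/19683)/(4225/243) = 765763/342225.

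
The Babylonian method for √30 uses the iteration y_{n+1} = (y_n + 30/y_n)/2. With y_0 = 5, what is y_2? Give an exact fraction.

241/44

y_1 = (5 + 30/5)/2 = 11/2.
y_2 = (11/2 + 30/(11/2))/2 = 241/44.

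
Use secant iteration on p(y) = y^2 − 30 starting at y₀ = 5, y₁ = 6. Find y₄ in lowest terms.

2766/505

p(5) = −5, p(6) = 6. y₂ = 6 − 6·(6 − 5)/(6 − (−5)) = 60/11.
p(6) = 6, p(60/11) = −30/121. y₃ = (60/11) − (−30/121)·((60/11) − 6)/((−30/121) − 6) = 115/21.
p(60/11) = −30/121, p(115/21) = −5/441. y₄ = (115/21) − (−5/441)·((115/21) − (60/11))/((−5/441) − (−30/121)) = 2766/505.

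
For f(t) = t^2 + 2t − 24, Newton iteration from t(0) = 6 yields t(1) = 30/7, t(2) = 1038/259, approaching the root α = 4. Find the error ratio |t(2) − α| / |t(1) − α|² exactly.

7/74

t(1) − α = 30/7 − 4 = 2/7, so |t(1) − α| = 2/7.
t(2) − α = 1038/259 − 4 = 2/259, so |t(2) − α| = 2/259.
|t(1) − α|² = 4/49.
Ratio = (2/259) / (4/49) = 7/74.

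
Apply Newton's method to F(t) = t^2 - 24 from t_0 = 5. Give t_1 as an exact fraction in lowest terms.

49/10

F'(t) = 2t.
F(5) = 1, F'(5) = 10, so t_1 = 5 - 1/10 = 49/10.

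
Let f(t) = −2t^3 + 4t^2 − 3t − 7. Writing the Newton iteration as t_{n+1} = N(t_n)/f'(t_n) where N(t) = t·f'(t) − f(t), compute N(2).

f'(t) = −6t^2 + 8t − 3.
N(t) = t·f'(t) − f(t) = t·(−6t^2 + 8t − 3) − (−2t^3 + 4t^2 − 3t − 7) = −4t^3 + 4t^2 + 7.
N(2) = −9.

−9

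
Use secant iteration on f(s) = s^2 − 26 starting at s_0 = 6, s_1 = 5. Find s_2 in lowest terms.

f(6) = 10, f(5) = −1. s_2 = 5 − (−1)·(5 − 6)/((−1) − 10) = 56/11.

56/11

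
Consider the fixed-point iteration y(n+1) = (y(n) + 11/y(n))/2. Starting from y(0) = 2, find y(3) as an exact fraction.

y(1) = (2 + 11/2)/2 = 15/4.
y(2) = (15/4 + 11/(15/4))/2 = 401/120.
y(3) = (401/120 + 11/(401/120))/2 = 319201/96240.

319201/96240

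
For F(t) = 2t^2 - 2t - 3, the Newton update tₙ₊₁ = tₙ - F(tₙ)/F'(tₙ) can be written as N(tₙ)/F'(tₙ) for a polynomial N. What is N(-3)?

21

F'(t) = 4t - 2.
N(t) = t·F'(t) - F(t) = t·(4t - 2) - (2t^2 - 2t - 3) = 2t^2 + 3.
N(-3) = 21.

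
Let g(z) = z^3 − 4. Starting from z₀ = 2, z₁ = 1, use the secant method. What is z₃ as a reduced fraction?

g(2) = 4, g(1) = −3. z₂ = 1 − (−3)·(1 − 2)/((−3) − 4) = 10/7.
g(1) = −3, g(10/7) = −372/343. z₃ = (10/7) − (−372/343)·((10/7) − 1)/((−372/343) − (−3)) = 122/73.

122/73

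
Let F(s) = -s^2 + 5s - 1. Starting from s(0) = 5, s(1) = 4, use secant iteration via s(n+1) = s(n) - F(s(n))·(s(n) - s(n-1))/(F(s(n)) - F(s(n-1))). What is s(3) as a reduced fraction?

24/5

F(5) = -1, F(4) = 3. s(2) = 4 - 3·(4 - 5)/(3 - (-1)) = 19/4.
F(4) = 3, F(19/4) = 3/16. s(3) = (19/4) - (3/16)·((19/4) - 4)/((3/16) - 3) = 24/5.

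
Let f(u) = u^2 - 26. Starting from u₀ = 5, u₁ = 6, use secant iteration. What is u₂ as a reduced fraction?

56/11

f(5) = -1, f(6) = 10. u₂ = 6 - 10·(6 - 5)/(10 - (-1)) = 56/11.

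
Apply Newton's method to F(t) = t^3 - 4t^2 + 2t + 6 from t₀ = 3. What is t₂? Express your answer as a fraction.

F'(t) = 3t^2 - 8t + 2.
F(3) = 3, F'(3) = 5, so t₁ = 3 - 3/5 = 12/5.
F(12/5) = 198/125, F'(12/5) = 2/25, so t₂ = (12/5) - (198/125)/(2/25) = -87/5.

-87/5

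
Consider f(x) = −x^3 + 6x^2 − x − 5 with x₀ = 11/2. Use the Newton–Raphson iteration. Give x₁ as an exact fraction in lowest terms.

f'(x) = −3x^2 + 12x − 1.
f(11/2) = 37/8, f'(11/2) = −103/4, so x₁ = (11/2) − (37/8)/(−103/4) = 585/103.

585/103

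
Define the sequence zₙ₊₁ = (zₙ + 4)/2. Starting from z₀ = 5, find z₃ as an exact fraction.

33/8

z₁ = (5 + 4)/2 = 9/2.
z₂ = ((9/2) + 4)/2 = 17/4.
z₃ = ((17/4) + 4)/2 = 33/8.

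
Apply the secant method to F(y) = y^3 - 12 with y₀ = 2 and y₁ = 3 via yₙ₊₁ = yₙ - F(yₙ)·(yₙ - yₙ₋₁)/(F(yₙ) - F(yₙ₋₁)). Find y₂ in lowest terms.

F(2) = -4, F(3) = 15. y₂ = 3 - 15·(3 - 2)/(15 - (-4)) = 42/19.

42/19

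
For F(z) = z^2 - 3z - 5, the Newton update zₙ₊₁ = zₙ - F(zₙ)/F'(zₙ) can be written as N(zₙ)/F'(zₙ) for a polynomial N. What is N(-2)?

F'(z) = 2z - 3.
N(z) = z·F'(z) - F(z) = z·(2z - 3) - (z^2 - 3z - 5) = z^2 + 5.
N(-2) = 9.

9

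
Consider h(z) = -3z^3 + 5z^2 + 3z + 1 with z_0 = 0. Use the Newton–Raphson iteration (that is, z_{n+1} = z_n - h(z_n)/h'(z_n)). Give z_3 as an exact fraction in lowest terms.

-32/159

h'(z) = -9z^2 + 10z + 3.
h(0) = 1, h'(0) = 3, so z_1 = 0 - 1/3 = -1/3.
h(-1/3) = 2/3, h'(-1/3) = -4/3, so z_2 = (-1/3) - (2/3)/(-4/3) = 1/6.
h(1/6) = 13/8, h'(1/6) = 53/12, so z_3 = (1/6) - (13/8)/(53/12) = -32/159.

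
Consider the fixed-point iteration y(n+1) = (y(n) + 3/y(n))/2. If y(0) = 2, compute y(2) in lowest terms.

y(1) = (2 + 3/2)/2 = 7/4.
y(2) = (7/4 + 3/(7/4))/2 = 97/56.

97/56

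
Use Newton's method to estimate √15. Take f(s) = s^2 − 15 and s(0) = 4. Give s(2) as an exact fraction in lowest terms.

1921/496

f'(s) = 2s.
f(4) = 1, f'(4) = 8, so s(1) = 4 − 1/8 = 31/8.
f(31/8) = 1/64, f'(31/8) = 31/4, so s(2) = (31/8) − (1/64)/(31/4) = 1921/496.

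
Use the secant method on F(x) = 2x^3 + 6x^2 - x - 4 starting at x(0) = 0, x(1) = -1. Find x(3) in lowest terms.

-148/173

F(0) = -4, F(-1) = 1. x(2) = (-1) - 1·((-1) - 0)/(1 - (-4)) = -4/5.
F(-1) = 1, F(-4/5) = -48/125. x(3) = (-4/5) - (-48/125)·((-4/5) - (-1))/((-48/125) - 1) = -148/173.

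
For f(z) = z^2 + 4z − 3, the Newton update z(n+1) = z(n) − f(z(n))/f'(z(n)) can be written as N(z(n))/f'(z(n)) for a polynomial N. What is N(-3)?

12

f'(z) = 2z + 4.
N(z) = z·f'(z) − f(z) = z·(2z + 4) − (z^2 + 4z − 3) = z^2 + 3.
N(-3) = 12.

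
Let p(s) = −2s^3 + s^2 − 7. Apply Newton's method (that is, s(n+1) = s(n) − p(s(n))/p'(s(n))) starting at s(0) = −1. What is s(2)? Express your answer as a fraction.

p'(s) = −6s^2 + 2s.
p(−1) = −4, p'(−1) = −8, so s(1) = (−1) − (−4)/(−8) = −3/2.
p(−3/2) = 2, p'(−3/2) = −33/2, so s(2) = (−3/2) − 2/(−33/2) = −91/66.

−91/66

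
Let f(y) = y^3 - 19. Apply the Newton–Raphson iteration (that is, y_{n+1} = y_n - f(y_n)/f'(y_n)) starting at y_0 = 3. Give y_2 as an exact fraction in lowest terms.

f'(y) = 3y^2.
f(3) = 8, f'(3) = 27, so y_1 = 3 - 8/27 = 73/27.
f(73/27) = 15040/19683, f'(73/27) = 5329/243, so y_2 = (73/27) - (15040/19683)/(5329/243) = 1152011/431649.

1152011/431649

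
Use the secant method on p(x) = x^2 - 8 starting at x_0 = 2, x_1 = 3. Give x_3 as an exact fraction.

82/29

p(2) = -4, p(3) = 1. x_2 = 3 - 1·(3 - 2)/(1 - (-4)) = 14/5.
p(3) = 1, p(14/5) = -4/25. x_3 = (14/5) - (-4/25)·((14/5) - 3)/((-4/25) - 1) = 82/29.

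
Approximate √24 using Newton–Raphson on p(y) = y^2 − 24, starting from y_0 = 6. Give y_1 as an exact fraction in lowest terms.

5

p'(y) = 2y.
p(6) = 12, p'(6) = 12, so y_1 = 6 − 12/12 = 5.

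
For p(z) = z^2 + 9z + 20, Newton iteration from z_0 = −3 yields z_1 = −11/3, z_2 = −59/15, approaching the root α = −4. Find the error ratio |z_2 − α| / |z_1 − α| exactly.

1/5

z_1 − α = −11/3 − (−4) = −11/3 + 4 = 1/3, so |z_1 − α| = 1/3.
z_2 − α = −59/15 − (−4) = −59/15 + 4 = 1/15, so |z_2 − α| = 1/15.
Ratio = (1/15) / (1/3) = 1/5.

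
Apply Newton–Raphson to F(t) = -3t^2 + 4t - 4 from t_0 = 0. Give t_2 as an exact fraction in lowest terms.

F'(t) = -6t + 4.
F(0) = -4, F'(0) = 4, so t_1 = 0 - (-4)/4 = 1.
F(1) = -3, F'(1) = -2, so t_2 = 1 - (-3)/(-2) = -1/2.

-1/2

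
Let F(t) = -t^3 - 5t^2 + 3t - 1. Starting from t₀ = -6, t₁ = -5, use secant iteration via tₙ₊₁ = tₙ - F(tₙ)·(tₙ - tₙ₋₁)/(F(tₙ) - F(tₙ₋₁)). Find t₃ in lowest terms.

F(-6) = 17, F(-5) = -16. t₂ = (-5) - (-16)·((-5) - (-6))/((-16) - 17) = -181/33.
F(-5) = -16, F(-181/33) = -103088/35937. t₃ = (-181/33) - (-103088/35937)·((-181/33) - (-5))/((-103088/35937) - (-16)) = -82447/14747.

-82447/14747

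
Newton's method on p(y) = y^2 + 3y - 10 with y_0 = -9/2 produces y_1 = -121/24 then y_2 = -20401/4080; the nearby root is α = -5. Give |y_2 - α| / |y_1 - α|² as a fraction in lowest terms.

y_1 - α = -121/24 - (-5) = -121/24 + 5 = -1/24, so |y_1 - α| = 1/24.
y_2 - α = -20401/4080 - (-5) = -20401/4080 + 5 = -1/4080, so |y_2 - α| = 1/4080.
|y_1 - α|² = 1/576.
Ratio = (1/4080) / (1/576) = 12/85.

12/85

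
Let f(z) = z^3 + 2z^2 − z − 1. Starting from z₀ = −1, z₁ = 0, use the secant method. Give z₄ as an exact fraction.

−248/447

f(−1) = 1, f(0) = −1. z₂ = 0 − (−1)·(0 − (−1))/((−1) − 1) = −1/2.
f(0) = −1, f(−1/2) = −1/8. z₃ = (−1/2) − (−1/8)·((−1/2) − 0)/((−1/8) − (−1)) = −4/7.
f(−1/2) = −1/8, f(−4/7) = 13/343. z₄ = (−4/7) − (13/343)·((−4/7) − (−1/2))/((13/343) − (−1/8)) = −248/447.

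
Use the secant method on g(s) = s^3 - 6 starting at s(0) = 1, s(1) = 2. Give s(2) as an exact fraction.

12/7

g(1) = -5, g(2) = 2. s(2) = 2 - 2·(2 - 1)/(2 - (-5)) = 12/7.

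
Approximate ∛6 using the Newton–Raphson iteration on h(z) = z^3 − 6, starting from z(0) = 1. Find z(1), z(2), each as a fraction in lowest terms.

h'(z) = 3z^2.
h(1) = −5, h'(1) = 3, so z(1) = 1 − (−5)/3 = 8/3.
h(8/3) = 350/27, h'(8/3) = 64/3, so z(2) = (8/3) − (350/27)/(64/3) = 593/288.

z(1) = 8/3, z(2) = 593/288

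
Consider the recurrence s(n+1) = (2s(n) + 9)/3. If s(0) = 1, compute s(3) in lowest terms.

s(1) = (2·1 + 9)/3 = 11/3.
s(2) = (2·(11/3) + 9)/3 = 49/9.
s(3) = (2·(49/9) + 9)/3 = 179/27.

179/27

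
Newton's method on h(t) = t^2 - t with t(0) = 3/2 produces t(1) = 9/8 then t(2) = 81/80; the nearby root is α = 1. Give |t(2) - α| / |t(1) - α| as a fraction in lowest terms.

1/10

t(1) - α = 9/8 - 1 = 1/8, so |t(1) - α| = 1/8.
t(2) - α = 81/80 - 1 = 1/80, so |t(2) - α| = 1/80.
Ratio = (1/80) / (1/8) = 1/10.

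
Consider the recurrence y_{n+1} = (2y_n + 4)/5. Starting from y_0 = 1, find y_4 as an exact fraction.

828/625

y_1 = (2·1 + 4)/5 = 6/5.
y_2 = (2·(6/5) + 4)/5 = 32/25.
y_3 = (2·(32/25) + 4)/5 = 164/125.
y_4 = (2·(164/125) + 4)/5 = 828/625.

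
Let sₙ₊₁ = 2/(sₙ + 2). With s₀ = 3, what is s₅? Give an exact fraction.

s₁ = 2/(3 + 2) = 2/5.
s₂ = 2/(2/5 + 2) = 5/6.
s₃ = 2/(5/6 + 2) = 12/17.
s₄ = 2/(12/17 + 2) = 17/23.
s₅ = 2/(17/23 + 2) = 46/63.

46/63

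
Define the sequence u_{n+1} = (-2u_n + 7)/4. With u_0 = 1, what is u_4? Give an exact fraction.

u_1 = (-2·1 + 7)/4 = 5/4.
u_2 = (-2·(5/4) + 7)/4 = 9/8.
u_3 = (-2·(9/8) + 7)/4 = 19/16.
u_4 = (-2·(19/16) + 7)/4 = 37/32.

37/32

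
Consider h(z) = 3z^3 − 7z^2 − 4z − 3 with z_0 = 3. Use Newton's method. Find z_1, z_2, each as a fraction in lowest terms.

z_1 = 102/35, z_2 = 3946893/1356460

h'(z) = 9z^2 − 14z − 4.
h(3) = 3, h'(3) = 35, so z_1 = 3 − 3/35 = 102/35.
h(102/35) = 6219/42875, h'(102/35) = 38756/1225, so z_2 = (102/35) − (6219/42875)/(38756/1225) = 3946893/1356460.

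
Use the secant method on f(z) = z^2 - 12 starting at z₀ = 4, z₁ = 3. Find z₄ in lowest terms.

627/181

f(4) = 4, f(3) = -3. z₂ = 3 - (-3)·(3 - 4)/((-3) - 4) = 24/7.
f(3) = -3, f(24/7) = -12/49. z₃ = (24/7) - (-12/49)·((24/7) - 3)/((-12/49) - (-3)) = 52/15.
f(24/7) = -12/49, f(52/15) = 4/225. z₄ = (52/15) - (4/225)·((52/15) - (24/7))/((4/225) - (-12/49)) = 627/181.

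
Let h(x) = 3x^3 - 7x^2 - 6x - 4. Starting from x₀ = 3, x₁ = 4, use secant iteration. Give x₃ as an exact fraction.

h(3) = -4, h(4) = 52. x₂ = 4 - 52·(4 - 3)/(52 - (-4)) = 43/14.
h(4) = 52, h(43/14) = -4225/2744. x₃ = (43/14) - (-4225/2744)·((43/14) - 4)/((-4225/2744) - 52) = 35012/11301.

35012/11301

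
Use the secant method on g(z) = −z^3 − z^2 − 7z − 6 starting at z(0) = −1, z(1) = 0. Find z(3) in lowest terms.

−294/337

g(−1) = 1, g(0) = −6. z(2) = 0 − (−6)·(0 − (−1))/((−6) − 1) = −6/7.
g(0) = −6, g(−6/7) = −36/343. z(3) = (−6/7) − (−36/343)·((−6/7) − 0)/((−36/343) − (−6)) = −294/337.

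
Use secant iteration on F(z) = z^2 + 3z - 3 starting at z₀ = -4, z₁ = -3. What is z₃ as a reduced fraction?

F(-4) = 1, F(-3) = -3. z₂ = (-3) - (-3)·((-3) - (-4))/((-3) - 1) = -15/4.
F(-3) = -3, F(-15/4) = -3/16. z₃ = (-15/4) - (-3/16)·((-15/4) - (-3))/((-3/16) - (-3)) = -19/5.

-19/5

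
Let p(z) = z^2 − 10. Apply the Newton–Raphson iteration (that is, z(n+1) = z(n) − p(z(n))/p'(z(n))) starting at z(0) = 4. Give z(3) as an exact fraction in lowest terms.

216401/68432

p'(z) = 2z.
p(4) = 6, p'(4) = 8, so z(1) = 4 − 6/8 = 13/4.
p(13/4) = 9/16, p'(13/4) = 13/2, so z(2) = (13/4) − (9/16)/(13/2) = 329/104.
p(329/104) = 81/10816, p'(329/104) = 329/52, so z(3) = (329/104) − (81/10816)/(329/52) = 216401/68432.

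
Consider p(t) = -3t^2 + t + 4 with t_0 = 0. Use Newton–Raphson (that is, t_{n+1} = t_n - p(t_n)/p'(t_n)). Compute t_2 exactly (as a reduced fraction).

-52/25

p'(t) = -6t + 1.
p(0) = 4, p'(0) = 1, so t_1 = 0 - 4/1 = -4.
p(-4) = -48, p'(-4) = 25, so t_2 = (-4) - (-48)/25 = -52/25.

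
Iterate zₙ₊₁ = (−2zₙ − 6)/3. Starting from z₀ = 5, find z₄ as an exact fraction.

2/81

z₁ = (−2·5 − 6)/3 = −16/3.
z₂ = (−2·(−16/3) − 6)/3 = 14/9.
z₃ = (−2·(14/9) − 6)/3 = −82/27.
z₄ = (−2·(−82/27) − 6)/3 = 2/81.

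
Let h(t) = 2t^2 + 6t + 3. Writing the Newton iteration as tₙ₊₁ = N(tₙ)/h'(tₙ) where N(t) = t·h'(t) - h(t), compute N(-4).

29

h'(t) = 4t + 6.
N(t) = t·h'(t) - h(t) = t·(4t + 6) - (2t^2 + 6t + 3) = 2t^2 - 3.
N(-4) = 29.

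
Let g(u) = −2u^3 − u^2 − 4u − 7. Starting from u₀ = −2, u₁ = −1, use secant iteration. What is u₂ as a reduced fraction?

−17/15

g(−2) = 13, g(−1) = −2. u₂ = (−1) − (−2)·((−1) − (−2))/((−2) − 13) = −17/15.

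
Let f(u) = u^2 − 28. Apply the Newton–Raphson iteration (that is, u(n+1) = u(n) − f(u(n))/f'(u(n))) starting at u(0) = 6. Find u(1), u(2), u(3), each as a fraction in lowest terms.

f'(u) = 2u.
f(6) = 8, f'(6) = 12, so u(1) = 6 − 8/12 = 16/3.
f(16/3) = 4/9, f'(16/3) = 32/3, so u(2) = (16/3) − (4/9)/(32/3) = 127/24.
f(127/24) = 1/576, f'(127/24) = 127/12, so u(3) = (127/24) − (1/576)/(127/12) = 32257/6096.

u(1) = 16/3, u(2) = 127/24, u(3) = 32257/6096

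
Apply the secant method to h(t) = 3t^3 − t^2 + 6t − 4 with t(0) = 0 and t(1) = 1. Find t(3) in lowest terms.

23/39

h(0) = −4, h(1) = 4. t(2) = 1 − 4·(1 − 0)/(4 − (−4)) = 1/2.
h(1) = 4, h(1/2) = −7/8. t(3) = (1/2) − (−7/8)·((1/2) − 1)/((−7/8) − 4) = 23/39.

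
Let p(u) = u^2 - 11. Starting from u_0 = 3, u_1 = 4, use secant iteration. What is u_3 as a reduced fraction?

169/51

p(3) = -2, p(4) = 5. u_2 = 4 - 5·(4 - 3)/(5 - (-2)) = 23/7.
p(4) = 5, p(23/7) = -10/49. u_3 = (23/7) - (-10/49)·((23/7) - 4)/((-10/49) - 5) = 169/51.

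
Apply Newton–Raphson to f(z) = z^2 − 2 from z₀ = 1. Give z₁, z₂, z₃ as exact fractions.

z₁ = 3/2, z₂ = 17/12, z₃ = 577/408

f'(z) = 2z.
f(1) = −1, f'(1) = 2, so z₁ = 1 − (−1)/2 = 3/2.
f(3/2) = 1/4, f'(3/2) = 3, so z₂ = (3/2) − (1/4)/3 = 17/12.
f(17/12) = 1/144, f'(17/12) = 17/6, so z₃ = (17/12) − (1/144)/(17/6) = 577/408.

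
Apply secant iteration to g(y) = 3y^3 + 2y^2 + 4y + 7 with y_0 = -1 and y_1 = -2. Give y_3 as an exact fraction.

g(-1) = 2, g(-2) = -17. y_2 = (-2) - (-17)·((-2) - (-1))/((-17) - 2) = -21/19.
g(-2) = -17, g(-21/19) = 6664/6859. y_3 = (-21/19) - (6664/6859)·((-21/19) - (-2))/((6664/6859) - (-17)) = -8365/7251.

-8365/7251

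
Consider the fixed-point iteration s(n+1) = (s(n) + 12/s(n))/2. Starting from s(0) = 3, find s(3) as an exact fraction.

18817/5432

s(1) = (3 + 12/3)/2 = 7/2.
s(2) = (7/2 + 12/(7/2))/2 = 97/28.
s(3) = (97/28 + 12/(97/28))/2 = 18817/5432.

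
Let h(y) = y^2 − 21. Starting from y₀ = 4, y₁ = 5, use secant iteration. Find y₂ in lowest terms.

h(4) = −5, h(5) = 4. y₂ = 5 − 4·(5 − 4)/(4 − (−5)) = 41/9.

41/9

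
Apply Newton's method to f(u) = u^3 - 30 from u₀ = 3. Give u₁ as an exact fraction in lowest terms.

28/9

f'(u) = 3u^2.
f(3) = -3, f'(3) = 27, so u₁ = 3 - (-3)/27 = 28/9.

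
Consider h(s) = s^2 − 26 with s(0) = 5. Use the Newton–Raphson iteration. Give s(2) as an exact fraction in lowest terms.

h'(s) = 2s.
h(5) = −1, h'(5) = 10, so s(1) = 5 − (−1)/10 = 51/10.
h(51/10) = 1/100, h'(51/10) = 51/5, so s(2) = (51/10) − (1/100)/(51/5) = 5201/1020.

5201/1020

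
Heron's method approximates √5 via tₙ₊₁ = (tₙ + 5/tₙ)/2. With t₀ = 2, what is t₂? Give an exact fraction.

t₁ = (2 + 5/2)/2 = 9/4.
t₂ = (9/4 + 5/(9/4))/2 = 161/72.

161/72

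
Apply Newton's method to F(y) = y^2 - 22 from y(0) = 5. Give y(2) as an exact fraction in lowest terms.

4409/940

F'(y) = 2y.
F(5) = 3, F'(5) = 10, so y(1) = 5 - 3/10 = 47/10.
F(47/10) = 9/100, F'(47/10) = 47/5, so y(2) = (47/10) - (9/100)/(47/5) = 4409/940.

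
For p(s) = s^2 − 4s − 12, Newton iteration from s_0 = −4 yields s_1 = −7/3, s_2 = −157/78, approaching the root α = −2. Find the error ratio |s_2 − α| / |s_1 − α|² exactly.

s_1 − α = −7/3 − (−2) = −7/3 + 2 = −1/3, so |s_1 − α| = 1/3.
s_2 − α = −157/78 − (−2) = −157/78 + 2 = −1/78, so |s_2 − α| = 1/78.
|s_1 − α|² = 1/9.
Ratio = (1/78) / (1/9) = 3/26.

3/26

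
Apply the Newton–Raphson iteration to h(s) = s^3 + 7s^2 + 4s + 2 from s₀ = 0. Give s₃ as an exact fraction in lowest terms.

h'(s) = 3s^2 + 14s + 4.
h(0) = 2, h'(0) = 4, so s₁ = 0 − 2/4 = −1/2.
h(−1/2) = 13/8, h'(−1/2) = −9/4, so s₂ = (−1/2) − (13/8)/(−9/4) = 2/9.
h(2/9) = 2366/729, h'(2/9) = 196/27, so s₃ = (2/9) − (2366/729)/(196/27) = −85/378.

−85/378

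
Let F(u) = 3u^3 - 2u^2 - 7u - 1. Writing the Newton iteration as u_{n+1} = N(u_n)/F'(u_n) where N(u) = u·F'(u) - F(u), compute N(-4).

F'(u) = 9u^2 - 4u - 7.
N(u) = u·F'(u) - F(u) = u·(9u^2 - 4u - 7) - (3u^3 - 2u^2 - 7u - 1) = 6u^3 - 2u^2 + 1.
N(-4) = -415.

-415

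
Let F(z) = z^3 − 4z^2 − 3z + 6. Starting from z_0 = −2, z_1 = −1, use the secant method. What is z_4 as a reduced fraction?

−635119/463727

F(−2) = −12, F(−1) = 4. z_2 = (−1) − 4·((−1) − (−2))/(4 − (−12)) = −5/4.
F(−1) = 4, F(−5/4) = 99/64. z_3 = (−5/4) − (99/64)·((−5/4) − (−1))/((99/64) − 4) = −221/157.
F(−5/4) = 99/64, F(−221/157) = −1904364/3869893. z_4 = (−221/157) − (−1904364/3869893)·((−221/157) − (−5/4))/((−1904364/3869893) − (99/64)) = −635119/463727.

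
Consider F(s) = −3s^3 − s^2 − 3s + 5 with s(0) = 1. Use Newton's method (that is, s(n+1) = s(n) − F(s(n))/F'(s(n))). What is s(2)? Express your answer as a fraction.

3263/3885

F'(s) = −9s^2 − 2s − 3.
F(1) = −2, F'(1) = −14, so s(1) = 1 − (−2)/(−14) = 6/7.
F(6/7) = −67/343, F'(6/7) = −555/49, so s(2) = (6/7) − (−67/343)/(−555/49) = 3263/3885.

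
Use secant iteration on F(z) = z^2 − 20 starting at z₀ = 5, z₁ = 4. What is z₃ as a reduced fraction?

85/19

F(5) = 5, F(4) = −4. z₂ = 4 − (−4)·(4 − 5)/((−4) − 5) = 40/9.
F(4) = −4, F(40/9) = −20/81. z₃ = (40/9) − (−20/81)·((40/9) − 4)/((−20/81) − (−4)) = 85/19.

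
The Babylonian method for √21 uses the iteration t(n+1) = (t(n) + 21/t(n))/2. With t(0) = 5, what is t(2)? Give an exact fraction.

t(1) = (5 + 21/5)/2 = 23/5.
t(2) = (23/5 + 21/(23/5))/2 = 527/115.

527/115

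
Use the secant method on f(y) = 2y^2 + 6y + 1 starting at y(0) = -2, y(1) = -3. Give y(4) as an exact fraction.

f(-2) = -3, f(-3) = 1. y(2) = (-3) - 1·((-3) - (-2))/(1 - (-3)) = -11/4.
f(-3) = 1, f(-11/4) = -3/8. y(3) = (-11/4) - (-3/8)·((-11/4) - (-3))/((-3/8) - 1) = -31/11.
f(-11/4) = -3/8, f(-31/11) = -3/121. y(4) = (-31/11) - (-3/121)·((-31/11) - (-11/4))/((-3/121) - (-3/8)) = -319/113.

-319/113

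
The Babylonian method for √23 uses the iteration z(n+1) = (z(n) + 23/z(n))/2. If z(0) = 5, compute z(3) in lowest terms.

2649601/552480

z(1) = (5 + 23/5)/2 = 24/5.
z(2) = (24/5 + 23/(24/5))/2 = 1151/240.
z(3) = (1151/240 + 23/(1151/240))/2 = 2649601/552480.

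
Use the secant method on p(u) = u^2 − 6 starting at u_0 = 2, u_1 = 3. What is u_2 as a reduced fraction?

12/5

p(2) = −2, p(3) = 3. u_2 = 3 − 3·(3 − 2)/(3 − (−2)) = 12/5.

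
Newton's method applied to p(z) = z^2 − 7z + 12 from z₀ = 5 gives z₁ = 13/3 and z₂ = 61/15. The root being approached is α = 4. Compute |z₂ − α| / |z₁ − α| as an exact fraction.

z₁ − α = 13/3 − 4 = 1/3, so |z₁ − α| = 1/3.
z₂ − α = 61/15 − 4 = 1/15, so |z₂ − α| = 1/15.
Ratio = (1/15) / (1/3) = 1/5.

1/5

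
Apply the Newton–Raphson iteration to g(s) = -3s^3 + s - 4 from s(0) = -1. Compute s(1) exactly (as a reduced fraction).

g'(s) = -9s^2 + 1.
g(-1) = -2, g'(-1) = -8, so s(1) = (-1) - (-2)/(-8) = -5/4.

-5/4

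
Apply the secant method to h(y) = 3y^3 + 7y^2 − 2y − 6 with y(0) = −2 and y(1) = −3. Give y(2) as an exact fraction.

−21/10

h(−2) = 2, h(−3) = −18. y(2) = (−3) − (−18)·((−3) − (−2))/((−18) − 2) = −21/10.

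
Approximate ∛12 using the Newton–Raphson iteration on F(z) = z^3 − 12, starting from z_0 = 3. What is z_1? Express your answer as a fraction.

22/9

F'(z) = 3z^2.
F(3) = 15, F'(3) = 27, so z_1 = 3 − 15/27 = 22/9.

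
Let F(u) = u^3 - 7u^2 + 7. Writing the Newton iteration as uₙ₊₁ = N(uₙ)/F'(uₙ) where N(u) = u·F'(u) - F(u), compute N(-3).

F'(u) = 3u^2 - 14u.
N(u) = u·F'(u) - F(u) = u·(3u^2 - 14u) - (u^3 - 7u^2 + 7) = 2u^3 - 7u^2 - 7.
N(-3) = -124.

-124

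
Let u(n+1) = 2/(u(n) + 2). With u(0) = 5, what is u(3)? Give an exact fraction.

16/23

u(1) = 2/(5 + 2) = 2/7.
u(2) = 2/(2/7 + 2) = 7/8.
u(3) = 2/(7/8 + 2) = 16/23.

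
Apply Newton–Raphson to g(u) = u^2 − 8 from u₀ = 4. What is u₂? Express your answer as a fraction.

17/6

g'(u) = 2u.
g(4) = 8, g'(4) = 8, so u₁ = 4 − 8/8 = 3.
g(3) = 1, g'(3) = 6, so u₂ = 3 − 1/6 = 17/6.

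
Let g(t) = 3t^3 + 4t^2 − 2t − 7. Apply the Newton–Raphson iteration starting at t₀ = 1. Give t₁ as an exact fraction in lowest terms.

17/15

g'(t) = 9t^2 + 8t − 2.
g(1) = −2, g'(1) = 15, so t₁ = 1 − (−2)/15 = 17/15.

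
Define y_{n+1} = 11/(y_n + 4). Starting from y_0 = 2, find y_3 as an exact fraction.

385/206

y_1 = 11/(2 + 4) = 11/6.
y_2 = 11/(11/6 + 4) = 66/35.
y_3 = 11/(66/35 + 4) = 385/206.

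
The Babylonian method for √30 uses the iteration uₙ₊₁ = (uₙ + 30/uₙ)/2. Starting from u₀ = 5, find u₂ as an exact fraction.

241/44

u₁ = (5 + 30/5)/2 = 11/2.
u₂ = (11/2 + 30/(11/2))/2 = 241/44.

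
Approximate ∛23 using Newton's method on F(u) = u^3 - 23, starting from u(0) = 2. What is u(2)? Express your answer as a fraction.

F'(u) = 3u^2.
F(2) = -15, F'(2) = 12, so u(1) = 2 - (-15)/12 = 13/4.
F(13/4) = 725/64, F'(13/4) = 507/16, so u(2) = (13/4) - (725/64)/(507/16) = 2933/1014.

2933/1014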